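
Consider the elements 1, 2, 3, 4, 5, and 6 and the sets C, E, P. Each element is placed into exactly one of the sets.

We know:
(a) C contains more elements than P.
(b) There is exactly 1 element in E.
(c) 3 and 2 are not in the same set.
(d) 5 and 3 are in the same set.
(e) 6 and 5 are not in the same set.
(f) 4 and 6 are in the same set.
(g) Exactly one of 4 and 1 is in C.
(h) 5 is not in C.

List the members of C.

From (h): 5 ∉ C.
(d): 3 matches 5: 3 ∉ C.
Suppose 1 ∈ C: no assignment then satisfies all the clues, so 1 ∉ C.

C = {2, 4, 6}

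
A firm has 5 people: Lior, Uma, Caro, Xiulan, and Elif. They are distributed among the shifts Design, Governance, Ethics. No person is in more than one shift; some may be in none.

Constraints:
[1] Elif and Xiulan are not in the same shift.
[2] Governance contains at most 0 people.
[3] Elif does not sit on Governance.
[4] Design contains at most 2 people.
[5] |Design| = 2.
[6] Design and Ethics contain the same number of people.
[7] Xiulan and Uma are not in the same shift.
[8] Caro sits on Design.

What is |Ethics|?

2

From (3): Elif ∉ Governance.
From (8): Caro ∈ Design.
(2): Governance already has 0, so the rest are out.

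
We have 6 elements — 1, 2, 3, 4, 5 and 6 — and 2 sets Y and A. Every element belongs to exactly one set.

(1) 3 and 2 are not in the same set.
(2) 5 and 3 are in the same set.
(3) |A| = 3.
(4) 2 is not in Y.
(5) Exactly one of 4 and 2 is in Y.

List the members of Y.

Y = {3, 4, 5}

From (4): 2 ∉ Y.
(5) (exactly one): 4 ∈ Y.
Only one set left: 2 ∈ A.
(1): 3 ∉ A.
(2): 5 matches 3: 5 ∉ A.
(3): only 3 candidates remain for A, so all are in.
Only one set left: 3 ∈ Y.
Only one set left: 5 ∈ Y.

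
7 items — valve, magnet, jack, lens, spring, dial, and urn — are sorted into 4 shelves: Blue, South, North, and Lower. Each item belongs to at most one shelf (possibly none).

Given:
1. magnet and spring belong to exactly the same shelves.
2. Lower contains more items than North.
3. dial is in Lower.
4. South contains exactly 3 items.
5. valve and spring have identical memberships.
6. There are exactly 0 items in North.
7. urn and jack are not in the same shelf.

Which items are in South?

South = {magnet, spring, valve}

From (3): dial ∈ Lower.
(6): North already has 0, so the rest are out.
Suppose valve ∉ South: no assignment then satisfies all the clues, so valve ∈ South.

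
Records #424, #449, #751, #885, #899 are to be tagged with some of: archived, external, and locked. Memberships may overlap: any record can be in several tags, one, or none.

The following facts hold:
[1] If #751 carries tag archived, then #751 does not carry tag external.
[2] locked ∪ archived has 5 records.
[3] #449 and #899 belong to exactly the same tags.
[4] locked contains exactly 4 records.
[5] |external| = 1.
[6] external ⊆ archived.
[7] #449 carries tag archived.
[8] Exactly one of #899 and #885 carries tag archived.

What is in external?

external = {#424}

From (7): #449 ∈ archived.
(3): #899 matches #449: #899 ∈ archived.
(8) (exactly one): #885 ∉ archived.
(6) contrapositive: #885 ∉ external.
Suppose #424 ∉ external: no assignment then satisfies all the clues, so #424 ∈ external.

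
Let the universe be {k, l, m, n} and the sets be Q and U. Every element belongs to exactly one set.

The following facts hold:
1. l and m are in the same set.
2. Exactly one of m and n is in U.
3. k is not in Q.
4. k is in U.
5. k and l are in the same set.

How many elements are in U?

3

From (3): k ∉ Q.
From (4): k ∈ U.
(5): l matches k: l ∉ Q.
(5): l matches k: l ∈ U.
(1): m matches l: m ∉ Q.
(1): m matches l: m ∈ U.
(2) (exactly one): n ∉ U.
Only one set left: n ∈ Q.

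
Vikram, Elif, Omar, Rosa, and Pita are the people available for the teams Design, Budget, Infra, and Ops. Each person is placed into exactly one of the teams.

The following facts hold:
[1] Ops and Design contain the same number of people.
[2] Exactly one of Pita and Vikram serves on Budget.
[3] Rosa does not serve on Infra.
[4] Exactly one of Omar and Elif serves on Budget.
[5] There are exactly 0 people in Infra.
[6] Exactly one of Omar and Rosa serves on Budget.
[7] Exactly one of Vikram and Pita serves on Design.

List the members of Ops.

Ops = {Omar}

From (3): Rosa ∉ Infra.
(5): Infra already has 0, so the rest are out.
Suppose Vikram ∈ Ops: no assignment then satisfies all the clues, so Vikram ∉ Ops.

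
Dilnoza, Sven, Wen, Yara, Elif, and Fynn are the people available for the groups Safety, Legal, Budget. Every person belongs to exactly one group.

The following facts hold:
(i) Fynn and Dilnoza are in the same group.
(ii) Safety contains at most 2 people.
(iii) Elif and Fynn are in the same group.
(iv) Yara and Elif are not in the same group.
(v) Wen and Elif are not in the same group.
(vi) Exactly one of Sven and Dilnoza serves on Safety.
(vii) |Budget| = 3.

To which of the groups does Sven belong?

Sven: Safety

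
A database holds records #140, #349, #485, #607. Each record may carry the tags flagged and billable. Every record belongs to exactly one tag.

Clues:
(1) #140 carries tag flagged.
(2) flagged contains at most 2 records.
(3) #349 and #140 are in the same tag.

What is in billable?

From (1): #140 ∈ flagged.
(3): #349 matches #140: #349 ∈ flagged.
(2): flagged already has 2, so the rest are out.
Only one tag left: #485 ∈ billable.
Only one tag left: #607 ∈ billable.

billable = {#485, #607}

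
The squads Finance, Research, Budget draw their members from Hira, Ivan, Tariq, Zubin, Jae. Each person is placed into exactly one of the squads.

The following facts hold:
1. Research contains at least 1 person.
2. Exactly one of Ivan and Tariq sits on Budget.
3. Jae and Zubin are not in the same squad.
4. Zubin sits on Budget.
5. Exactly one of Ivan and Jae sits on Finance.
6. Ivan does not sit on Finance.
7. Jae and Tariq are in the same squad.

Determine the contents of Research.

From (4): Zubin ∈ Budget.
From (6): Ivan ∉ Finance.
(3): Jae ∉ Budget.
(5) (exactly one): Jae ∈ Finance.
(7): Tariq matches Jae: Tariq ∈ Finance.
(2) (exactly one): Ivan ∈ Budget.
(1): only 1 candidates remain for Research, so all are in.

Research = {Hira}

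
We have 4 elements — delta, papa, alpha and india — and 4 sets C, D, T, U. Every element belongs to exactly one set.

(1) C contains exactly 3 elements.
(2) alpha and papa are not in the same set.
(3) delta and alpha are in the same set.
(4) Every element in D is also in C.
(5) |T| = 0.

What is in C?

(5): T already has 0, so the rest are out.
Suppose delta ∉ C: no assignment then satisfies all the clues, so delta ∈ C.

C = {alpha, delta, india}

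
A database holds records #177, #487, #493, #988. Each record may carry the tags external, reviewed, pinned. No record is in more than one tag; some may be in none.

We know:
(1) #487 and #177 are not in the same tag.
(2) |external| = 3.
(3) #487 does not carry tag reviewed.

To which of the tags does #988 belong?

#988: external

From (3): #487 ∉ reviewed.
Suppose #988 ∉ external: no assignment then satisfies all the clues, so #988 ∈ external.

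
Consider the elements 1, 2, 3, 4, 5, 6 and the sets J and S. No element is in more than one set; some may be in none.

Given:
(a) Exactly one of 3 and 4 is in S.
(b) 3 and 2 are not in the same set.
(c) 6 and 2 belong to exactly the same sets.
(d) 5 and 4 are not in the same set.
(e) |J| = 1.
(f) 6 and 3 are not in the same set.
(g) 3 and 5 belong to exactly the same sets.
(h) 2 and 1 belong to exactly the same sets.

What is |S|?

2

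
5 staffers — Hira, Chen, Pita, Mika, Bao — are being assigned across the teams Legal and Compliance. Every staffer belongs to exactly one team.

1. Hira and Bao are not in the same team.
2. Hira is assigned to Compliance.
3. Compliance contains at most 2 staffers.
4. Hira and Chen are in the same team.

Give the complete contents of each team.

Legal = {Bao, Mika, Pita}; Compliance = {Chen, Hira}

From (2): Hira ∈ Compliance.
(1): Bao ∉ Compliance.
(4): Chen matches Hira: Chen ∉ Legal.
(4): Chen matches Hira: Chen ∈ Compliance.
Only one team left: Bao ∈ Legal.
(3): Compliance already has 2, so the rest are out.
Only one team left: Pita ∈ Legal.
Only one team left: Mika ∈ Legal.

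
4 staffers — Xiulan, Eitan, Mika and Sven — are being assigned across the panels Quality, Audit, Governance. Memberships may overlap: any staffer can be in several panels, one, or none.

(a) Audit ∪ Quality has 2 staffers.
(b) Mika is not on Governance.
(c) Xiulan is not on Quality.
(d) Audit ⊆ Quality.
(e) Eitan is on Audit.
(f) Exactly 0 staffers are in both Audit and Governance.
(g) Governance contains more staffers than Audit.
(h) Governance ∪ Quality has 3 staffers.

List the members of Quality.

Quality = {Eitan, Sven}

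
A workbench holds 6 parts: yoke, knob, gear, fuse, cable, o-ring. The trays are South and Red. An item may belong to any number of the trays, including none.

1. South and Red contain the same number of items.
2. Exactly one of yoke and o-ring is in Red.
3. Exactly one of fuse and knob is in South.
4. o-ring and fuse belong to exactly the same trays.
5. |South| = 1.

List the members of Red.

Red = {yoke}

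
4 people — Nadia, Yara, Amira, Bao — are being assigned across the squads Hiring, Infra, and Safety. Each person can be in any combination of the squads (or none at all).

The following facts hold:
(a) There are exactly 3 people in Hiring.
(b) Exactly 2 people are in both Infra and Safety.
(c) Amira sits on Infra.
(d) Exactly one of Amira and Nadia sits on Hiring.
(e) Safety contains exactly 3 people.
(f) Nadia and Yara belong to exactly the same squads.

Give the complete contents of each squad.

Hiring = {Bao, Nadia, Yara}; Infra = {Amira, Nadia, Yara}; Safety = {Bao, Nadia, Yara}

From (c): Amira ∈ Infra.
Suppose Nadia ∉ Hiring: no assignment then satisfies all the clues, so Nadia ∈ Hiring.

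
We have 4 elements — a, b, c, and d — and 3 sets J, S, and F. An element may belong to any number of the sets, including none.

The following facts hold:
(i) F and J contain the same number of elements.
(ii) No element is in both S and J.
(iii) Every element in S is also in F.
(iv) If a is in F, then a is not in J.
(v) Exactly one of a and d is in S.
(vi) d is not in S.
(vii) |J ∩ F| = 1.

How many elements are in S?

From (vi): d ∉ S.
(v) (exactly one): a ∈ S.
(ii) (disjoint): a ∉ J.
(iii) with a ∈ S: a ∈ F.
Suppose b ∈ S: no assignment then satisfies all the clues, so b ∉ S.

1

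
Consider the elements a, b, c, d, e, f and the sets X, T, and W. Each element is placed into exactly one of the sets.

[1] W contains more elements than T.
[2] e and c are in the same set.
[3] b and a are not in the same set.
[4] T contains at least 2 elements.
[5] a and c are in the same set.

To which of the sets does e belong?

e: W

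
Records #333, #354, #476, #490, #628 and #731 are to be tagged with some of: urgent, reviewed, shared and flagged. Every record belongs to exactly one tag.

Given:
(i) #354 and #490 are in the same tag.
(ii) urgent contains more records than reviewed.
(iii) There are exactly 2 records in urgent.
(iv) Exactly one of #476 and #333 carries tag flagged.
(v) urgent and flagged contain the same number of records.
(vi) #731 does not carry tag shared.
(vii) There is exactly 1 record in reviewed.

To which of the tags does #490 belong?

#490: urgent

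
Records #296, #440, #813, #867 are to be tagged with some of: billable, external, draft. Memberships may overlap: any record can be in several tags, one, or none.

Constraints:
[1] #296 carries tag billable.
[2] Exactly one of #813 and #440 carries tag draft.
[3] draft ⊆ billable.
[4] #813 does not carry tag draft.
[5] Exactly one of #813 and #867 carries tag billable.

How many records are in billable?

3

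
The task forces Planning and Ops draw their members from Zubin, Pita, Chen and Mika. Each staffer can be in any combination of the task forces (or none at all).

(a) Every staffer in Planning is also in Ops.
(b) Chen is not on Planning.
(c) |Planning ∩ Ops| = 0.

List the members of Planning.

Planning = {}

From (b): Chen ∉ Planning.
Suppose Zubin ∈ Planning: no assignment then satisfies all the clues, so Zubin ∉ Planning.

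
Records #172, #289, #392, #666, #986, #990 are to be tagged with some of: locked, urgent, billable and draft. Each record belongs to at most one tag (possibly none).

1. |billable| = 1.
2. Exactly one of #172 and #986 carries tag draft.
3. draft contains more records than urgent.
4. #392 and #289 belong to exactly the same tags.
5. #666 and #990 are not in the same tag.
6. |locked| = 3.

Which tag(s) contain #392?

#392: locked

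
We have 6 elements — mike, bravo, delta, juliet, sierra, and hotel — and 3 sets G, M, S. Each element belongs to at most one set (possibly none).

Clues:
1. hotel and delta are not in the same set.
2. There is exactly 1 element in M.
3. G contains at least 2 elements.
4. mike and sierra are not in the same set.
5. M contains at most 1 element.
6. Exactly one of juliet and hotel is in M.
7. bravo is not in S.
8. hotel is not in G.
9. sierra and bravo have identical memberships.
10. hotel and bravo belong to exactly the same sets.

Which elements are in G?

G = {delta, mike}

From (7): bravo ∉ S.
From (8): hotel ∉ G.
(9): sierra matches bravo: sierra ∉ S.
(10): bravo matches hotel: bravo ∉ G.
(10): hotel matches bravo: hotel ∉ S.
(9): sierra matches bravo: sierra ∉ G.
Suppose mike ∉ G: no assignment then satisfies all the clues, so mike ∈ G.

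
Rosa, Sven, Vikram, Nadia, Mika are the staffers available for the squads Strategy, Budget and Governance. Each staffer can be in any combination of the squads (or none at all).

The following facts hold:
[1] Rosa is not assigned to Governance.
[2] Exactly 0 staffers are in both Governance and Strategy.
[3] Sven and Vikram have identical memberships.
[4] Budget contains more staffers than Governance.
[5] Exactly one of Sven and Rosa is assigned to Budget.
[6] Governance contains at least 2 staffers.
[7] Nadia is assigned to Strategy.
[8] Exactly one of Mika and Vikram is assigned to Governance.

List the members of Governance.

Governance = {Sven, Vikram}

From (1): Rosa ∉ Governance.
From (7): Nadia ∈ Strategy.
Suppose Sven ∉ Governance: no assignment then satisfies all the clues, so Sven ∈ Governance.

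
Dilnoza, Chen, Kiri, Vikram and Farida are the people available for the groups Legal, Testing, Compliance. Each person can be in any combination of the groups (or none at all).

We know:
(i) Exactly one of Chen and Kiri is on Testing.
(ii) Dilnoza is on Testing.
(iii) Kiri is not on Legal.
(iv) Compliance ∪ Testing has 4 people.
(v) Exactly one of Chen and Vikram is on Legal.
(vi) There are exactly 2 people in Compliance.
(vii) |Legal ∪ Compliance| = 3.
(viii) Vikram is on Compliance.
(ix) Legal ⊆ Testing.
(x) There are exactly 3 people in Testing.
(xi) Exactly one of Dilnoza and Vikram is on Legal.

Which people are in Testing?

Testing = {Chen, Dilnoza, Farida}

From (ii): Dilnoza ∈ Testing.
From (iii): Kiri ∉ Legal.
From (viii): Vikram ∈ Compliance.
Suppose Chen ∉ Testing: no assignment then satisfies all the clues, so Chen ∈ Testing.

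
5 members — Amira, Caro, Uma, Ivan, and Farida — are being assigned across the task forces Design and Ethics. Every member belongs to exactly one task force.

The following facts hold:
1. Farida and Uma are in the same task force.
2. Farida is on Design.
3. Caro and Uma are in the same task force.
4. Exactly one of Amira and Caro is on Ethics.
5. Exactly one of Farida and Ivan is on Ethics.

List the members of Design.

From (2): Farida ∈ Design.
(1): Uma matches Farida: Uma ∈ Design.
(3): Caro matches Uma: Caro ∈ Design.
(4) (exactly one): Amira ∈ Ethics.
(5) (exactly one): Ivan ∈ Ethics.

Design = {Caro, Farida, Uma}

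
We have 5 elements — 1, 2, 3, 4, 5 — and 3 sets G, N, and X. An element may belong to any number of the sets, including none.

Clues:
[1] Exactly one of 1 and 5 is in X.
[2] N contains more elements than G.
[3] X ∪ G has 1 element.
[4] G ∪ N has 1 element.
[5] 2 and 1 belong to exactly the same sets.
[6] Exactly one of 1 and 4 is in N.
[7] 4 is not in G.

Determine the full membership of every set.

G = {}; N = {4}; X = {5}

From (7): 4 ∉ G.
Suppose 1 ∈ G: no assignment then satisfies all the clues, so 1 ∉ G.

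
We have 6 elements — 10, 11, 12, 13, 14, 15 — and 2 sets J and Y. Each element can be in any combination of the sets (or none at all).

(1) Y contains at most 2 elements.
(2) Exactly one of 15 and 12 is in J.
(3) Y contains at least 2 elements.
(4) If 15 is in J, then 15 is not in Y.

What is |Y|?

2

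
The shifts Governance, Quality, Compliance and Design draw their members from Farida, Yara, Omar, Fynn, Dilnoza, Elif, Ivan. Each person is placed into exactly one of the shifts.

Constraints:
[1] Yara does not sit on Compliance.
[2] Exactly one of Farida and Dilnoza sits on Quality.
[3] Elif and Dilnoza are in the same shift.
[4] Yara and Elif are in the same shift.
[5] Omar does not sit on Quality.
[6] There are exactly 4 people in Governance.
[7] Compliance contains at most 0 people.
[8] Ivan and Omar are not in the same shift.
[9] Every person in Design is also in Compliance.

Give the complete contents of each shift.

Governance = {Dilnoza, Elif, Omar, Yara}; Quality = {Farida, Fynn, Ivan}; Compliance = {}; Design = {}

From (1): Yara ∉ Compliance.
From (5): Omar ∉ Quality.
(4): Elif matches Yara: Elif ∉ Compliance.
(7): Compliance already has 0, so the rest are out.
(9) contrapositive: Farida ∉ Design.
(9) contrapositive: Yara ∉ Design.
(9) contrapositive: Omar ∉ Design.
(9) contrapositive: Fynn ∉ Design.
(9) contrapositive: Dilnoza ∉ Design.
(9) contrapositive: Elif ∉ Design.
(9) contrapositive: Ivan ∉ Design.
Suppose Farida ∈ Governance: no assignment then satisfies all the clues, so Farida ∉ Governance.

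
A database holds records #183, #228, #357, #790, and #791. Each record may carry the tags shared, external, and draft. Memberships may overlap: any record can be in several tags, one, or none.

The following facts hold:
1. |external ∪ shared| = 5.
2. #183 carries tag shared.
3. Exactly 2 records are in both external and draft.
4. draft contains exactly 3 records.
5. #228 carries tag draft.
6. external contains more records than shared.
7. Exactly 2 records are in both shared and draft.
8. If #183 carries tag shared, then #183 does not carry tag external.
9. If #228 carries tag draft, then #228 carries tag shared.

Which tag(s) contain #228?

#228: draft, external, shared

From (2): #183 ∈ shared.
From (5): #228 ∈ draft.
(8): #183 ∉ external.
(9): #228 ∈ shared.
Suppose #228 ∉ external: no assignment then satisfies all the clues, so #228 ∈ external.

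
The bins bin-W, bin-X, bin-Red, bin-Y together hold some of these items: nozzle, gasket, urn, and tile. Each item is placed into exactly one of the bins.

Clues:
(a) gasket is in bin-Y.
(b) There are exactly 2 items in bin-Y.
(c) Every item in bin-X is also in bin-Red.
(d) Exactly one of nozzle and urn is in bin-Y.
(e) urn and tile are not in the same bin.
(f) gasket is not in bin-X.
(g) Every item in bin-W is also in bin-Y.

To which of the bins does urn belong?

urn: bin-Y

From (a): gasket ∈ bin-Y.
Suppose urn ∈ bin-W: no assignment then satisfies all the clues, so urn ∉ bin-W.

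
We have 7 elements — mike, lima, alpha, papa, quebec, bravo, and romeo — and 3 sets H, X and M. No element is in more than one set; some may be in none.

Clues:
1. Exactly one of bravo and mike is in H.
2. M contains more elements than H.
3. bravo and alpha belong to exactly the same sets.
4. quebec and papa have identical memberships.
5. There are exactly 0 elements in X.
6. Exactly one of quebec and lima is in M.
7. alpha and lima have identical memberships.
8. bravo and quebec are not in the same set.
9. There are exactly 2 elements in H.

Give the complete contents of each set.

H = {mike, romeo}; X = {}; M = {alpha, bravo, lima}

(5): X already has 0, so the rest are out.
Suppose mike ∉ H: no assignment then satisfies all the clues, so mike ∈ H.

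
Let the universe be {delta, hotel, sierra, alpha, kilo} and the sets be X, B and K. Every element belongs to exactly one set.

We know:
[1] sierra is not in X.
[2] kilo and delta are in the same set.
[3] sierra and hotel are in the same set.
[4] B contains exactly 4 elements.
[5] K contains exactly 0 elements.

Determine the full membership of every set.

X = {alpha}; B = {delta, hotel, kilo, sierra}; K = {}

From (1): sierra ∉ X.
(3): hotel matches sierra: hotel ∉ X.
(5): K already has 0, so the rest are out.
Only one set left: hotel ∈ B.
Only one set left: sierra ∈ B.
Suppose delta ∈ X: no assignment then satisfies all the clues, so delta ∉ X.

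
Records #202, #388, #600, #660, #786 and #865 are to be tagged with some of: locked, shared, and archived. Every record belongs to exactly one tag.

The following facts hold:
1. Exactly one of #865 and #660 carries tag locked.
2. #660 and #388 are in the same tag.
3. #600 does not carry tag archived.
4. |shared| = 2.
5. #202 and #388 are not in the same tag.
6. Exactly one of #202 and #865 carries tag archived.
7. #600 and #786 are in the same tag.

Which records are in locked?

locked = {#600, #786, #865}

From (3): #600 ∉ archived.
(7): #786 matches #600: #786 ∉ archived.
Suppose #202 ∈ locked: no assignment then satisfies all the clues, so #202 ∉ locked.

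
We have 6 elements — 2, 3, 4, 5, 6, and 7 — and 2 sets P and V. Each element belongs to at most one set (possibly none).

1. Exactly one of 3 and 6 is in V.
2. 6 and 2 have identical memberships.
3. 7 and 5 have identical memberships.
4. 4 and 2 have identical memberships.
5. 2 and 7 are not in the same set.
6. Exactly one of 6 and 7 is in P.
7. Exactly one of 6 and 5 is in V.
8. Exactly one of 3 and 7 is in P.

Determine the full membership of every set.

P = {5, 7}; V = {2, 4, 6}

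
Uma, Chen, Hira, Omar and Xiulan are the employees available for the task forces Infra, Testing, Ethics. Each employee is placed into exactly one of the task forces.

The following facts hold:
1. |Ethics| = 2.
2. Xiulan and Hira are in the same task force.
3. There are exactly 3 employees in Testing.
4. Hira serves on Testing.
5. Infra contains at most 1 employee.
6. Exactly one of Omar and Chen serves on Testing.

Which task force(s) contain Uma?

Uma: Ethics

From (4): Hira ∈ Testing.
(2): Xiulan matches Hira: Xiulan ∉ Infra.
(2): Xiulan matches Hira: Xiulan ∈ Testing.
Suppose Uma ∈ Infra: no assignment then satisfies all the clues, so Uma ∉ Infra.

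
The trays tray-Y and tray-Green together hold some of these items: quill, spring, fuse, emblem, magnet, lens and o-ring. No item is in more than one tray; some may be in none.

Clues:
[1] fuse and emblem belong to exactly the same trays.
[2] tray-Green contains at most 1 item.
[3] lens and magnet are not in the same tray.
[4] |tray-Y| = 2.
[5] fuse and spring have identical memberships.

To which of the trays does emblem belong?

emblem: none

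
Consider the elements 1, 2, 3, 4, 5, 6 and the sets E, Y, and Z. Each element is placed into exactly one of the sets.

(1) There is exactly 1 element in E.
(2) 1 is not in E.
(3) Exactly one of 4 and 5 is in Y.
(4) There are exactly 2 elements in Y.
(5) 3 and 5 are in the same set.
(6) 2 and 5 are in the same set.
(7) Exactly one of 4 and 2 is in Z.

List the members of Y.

Y = {1, 4}

From (2): 1 ∉ E.
Suppose 1 ∉ Y: no assignment then satisfies all the clues, so 1 ∈ Y.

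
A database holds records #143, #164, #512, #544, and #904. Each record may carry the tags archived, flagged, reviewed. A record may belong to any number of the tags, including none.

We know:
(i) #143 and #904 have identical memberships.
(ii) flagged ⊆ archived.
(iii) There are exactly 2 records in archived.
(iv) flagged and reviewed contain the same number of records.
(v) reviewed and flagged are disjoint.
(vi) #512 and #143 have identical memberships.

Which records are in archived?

archived = {#164, #544}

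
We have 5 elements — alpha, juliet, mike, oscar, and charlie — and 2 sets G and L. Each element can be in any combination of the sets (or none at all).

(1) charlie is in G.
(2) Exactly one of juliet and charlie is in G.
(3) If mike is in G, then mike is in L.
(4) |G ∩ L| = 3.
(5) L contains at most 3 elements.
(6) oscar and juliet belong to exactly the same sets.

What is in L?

L = {alpha, charlie, mike}

From (1): charlie ∈ G.
(2) (exactly one): juliet ∉ G.
(6): oscar matches juliet: oscar ∉ G.
Suppose alpha ∉ L: no assignment then satisfies all the clues, so alpha ∈ L.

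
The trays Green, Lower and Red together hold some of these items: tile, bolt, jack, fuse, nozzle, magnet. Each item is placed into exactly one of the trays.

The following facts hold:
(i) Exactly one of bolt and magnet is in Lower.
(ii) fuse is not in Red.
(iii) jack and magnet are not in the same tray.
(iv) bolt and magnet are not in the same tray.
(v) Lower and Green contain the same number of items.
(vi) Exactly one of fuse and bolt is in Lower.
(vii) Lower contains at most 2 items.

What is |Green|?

2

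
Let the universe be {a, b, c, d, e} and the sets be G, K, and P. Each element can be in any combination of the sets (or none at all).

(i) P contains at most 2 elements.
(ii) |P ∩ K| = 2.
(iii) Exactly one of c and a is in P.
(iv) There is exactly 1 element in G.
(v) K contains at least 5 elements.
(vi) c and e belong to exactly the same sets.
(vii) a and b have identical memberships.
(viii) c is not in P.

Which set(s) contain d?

d: G, K

From (viii): c ∉ P.
(iii) (exactly one): a ∈ P.
(v): only 5 candidates remain for K, so all are in.
(vi): e matches c: e ∉ P.
(vii): b matches a: b ∈ P.
(i): P already has 2, so the rest are out.
Suppose d ∉ G: no assignment then satisfies all the clues, so d ∈ G.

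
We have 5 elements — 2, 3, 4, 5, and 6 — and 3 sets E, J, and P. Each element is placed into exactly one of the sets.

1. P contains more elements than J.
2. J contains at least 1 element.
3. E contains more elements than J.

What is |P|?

2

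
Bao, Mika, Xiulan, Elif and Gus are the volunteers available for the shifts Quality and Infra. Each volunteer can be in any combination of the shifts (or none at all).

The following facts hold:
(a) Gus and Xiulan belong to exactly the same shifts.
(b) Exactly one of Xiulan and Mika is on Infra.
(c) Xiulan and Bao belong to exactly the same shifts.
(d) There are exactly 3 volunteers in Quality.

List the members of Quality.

Quality = {Bao, Gus, Xiulan}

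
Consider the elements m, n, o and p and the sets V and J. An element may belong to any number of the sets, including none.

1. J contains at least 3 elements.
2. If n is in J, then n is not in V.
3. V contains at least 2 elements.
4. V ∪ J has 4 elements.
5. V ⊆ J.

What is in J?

J = {m, n, o, p}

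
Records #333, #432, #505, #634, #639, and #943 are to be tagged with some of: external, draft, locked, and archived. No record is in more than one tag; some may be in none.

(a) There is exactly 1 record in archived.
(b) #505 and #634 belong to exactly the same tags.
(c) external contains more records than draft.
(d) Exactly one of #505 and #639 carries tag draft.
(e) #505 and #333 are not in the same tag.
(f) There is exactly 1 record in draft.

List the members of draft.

draft = {#639}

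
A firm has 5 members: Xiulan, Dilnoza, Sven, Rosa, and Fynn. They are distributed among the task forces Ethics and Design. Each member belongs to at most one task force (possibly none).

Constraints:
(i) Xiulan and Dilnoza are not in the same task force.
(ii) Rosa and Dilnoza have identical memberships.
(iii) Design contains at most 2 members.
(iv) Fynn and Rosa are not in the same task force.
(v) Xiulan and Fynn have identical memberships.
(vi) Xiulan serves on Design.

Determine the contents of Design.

From (vi): Xiulan ∈ Design.
(i): Dilnoza ∉ Design.
(ii): Rosa matches Dilnoza: Rosa ∉ Design.
(v): Fynn matches Xiulan: Fynn ∉ Ethics.
(v): Fynn matches Xiulan: Fynn ∈ Design.
(iii): Design already has 2, so the rest are out.

Design = {Fynn, Xiulan}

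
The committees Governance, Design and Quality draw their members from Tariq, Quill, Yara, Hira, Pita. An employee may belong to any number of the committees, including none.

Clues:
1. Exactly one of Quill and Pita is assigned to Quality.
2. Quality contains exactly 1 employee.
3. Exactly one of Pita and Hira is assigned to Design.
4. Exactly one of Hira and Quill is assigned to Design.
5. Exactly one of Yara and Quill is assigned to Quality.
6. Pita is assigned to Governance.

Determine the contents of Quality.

Quality = {Quill}

From (6): Pita ∈ Governance.
Suppose Tariq ∈ Quality: no assignment then satisfies all the clues, so Tariq ∉ Quality.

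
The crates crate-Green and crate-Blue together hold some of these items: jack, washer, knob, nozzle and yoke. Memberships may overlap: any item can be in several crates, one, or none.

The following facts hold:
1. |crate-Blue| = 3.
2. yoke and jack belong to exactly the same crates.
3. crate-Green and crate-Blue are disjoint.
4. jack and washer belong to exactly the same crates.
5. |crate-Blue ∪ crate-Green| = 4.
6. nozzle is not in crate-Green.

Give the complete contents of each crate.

crate-Green = {knob}; crate-Blue = {jack, washer, yoke}

From (6): nozzle ∉ crate-Green.
Suppose jack ∈ crate-Green: no assignment then satisfies all the clues, so jack ∉ crate-Green.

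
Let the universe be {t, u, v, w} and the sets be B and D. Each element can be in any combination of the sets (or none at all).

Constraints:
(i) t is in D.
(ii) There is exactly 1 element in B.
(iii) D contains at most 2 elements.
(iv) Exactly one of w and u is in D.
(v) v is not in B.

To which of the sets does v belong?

v: none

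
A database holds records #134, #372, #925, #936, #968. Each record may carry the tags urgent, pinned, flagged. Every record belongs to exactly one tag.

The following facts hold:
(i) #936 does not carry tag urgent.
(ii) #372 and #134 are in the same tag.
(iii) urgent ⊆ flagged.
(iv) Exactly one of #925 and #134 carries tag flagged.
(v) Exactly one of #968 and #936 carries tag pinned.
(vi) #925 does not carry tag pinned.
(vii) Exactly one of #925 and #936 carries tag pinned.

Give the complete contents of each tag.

urgent = {}; pinned = {#134, #372, #936}; flagged = {#925, #968}

From (i): #936 ∉ urgent.
From (vi): #925 ∉ pinned.
(vii) (exactly one): #936 ∈ pinned.
(v) (exactly one): #968 ∉ pinned.
Suppose #134 ∈ urgent: no assignment then satisfies all the clues, so #134 ∉ urgent.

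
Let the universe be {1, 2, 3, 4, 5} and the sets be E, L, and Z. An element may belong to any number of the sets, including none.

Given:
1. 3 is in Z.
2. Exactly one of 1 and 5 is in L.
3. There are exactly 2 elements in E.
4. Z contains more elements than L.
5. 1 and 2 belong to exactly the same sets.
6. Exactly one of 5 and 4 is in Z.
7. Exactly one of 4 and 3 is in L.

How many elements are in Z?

4

From (1): 3 ∈ Z.
Suppose 1 ∉ Z: no assignment then satisfies all the clues, so 1 ∈ Z.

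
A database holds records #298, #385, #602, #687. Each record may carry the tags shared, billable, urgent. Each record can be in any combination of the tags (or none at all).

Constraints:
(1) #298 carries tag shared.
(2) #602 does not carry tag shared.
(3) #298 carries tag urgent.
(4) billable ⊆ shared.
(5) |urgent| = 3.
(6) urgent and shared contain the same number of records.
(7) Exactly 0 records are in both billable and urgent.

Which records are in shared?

shared = {#298, #385, #687}

From (1): #298 ∈ shared.
From (2): #602 ∉ shared.
From (3): #298 ∈ urgent.
(4) contrapositive: #602 ∉ billable.
Suppose #385 ∉ shared: no assignment then satisfies all the clues, so #385 ∈ shared.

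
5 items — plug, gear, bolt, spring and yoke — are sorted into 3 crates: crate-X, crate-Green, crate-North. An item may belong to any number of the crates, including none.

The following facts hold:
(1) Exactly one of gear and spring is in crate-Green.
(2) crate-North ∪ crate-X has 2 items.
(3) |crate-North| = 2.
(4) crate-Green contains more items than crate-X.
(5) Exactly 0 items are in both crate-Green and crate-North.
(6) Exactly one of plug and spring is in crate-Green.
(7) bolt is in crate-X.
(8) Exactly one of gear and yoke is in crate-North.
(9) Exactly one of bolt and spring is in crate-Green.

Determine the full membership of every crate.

crate-X = {bolt}; crate-Green = {spring, yoke}; crate-North = {bolt, gear}

From (7): bolt ∈ crate-X.
Suppose plug ∈ crate-X: no assignment then satisfies all the clues, so plug ∉ crate-X.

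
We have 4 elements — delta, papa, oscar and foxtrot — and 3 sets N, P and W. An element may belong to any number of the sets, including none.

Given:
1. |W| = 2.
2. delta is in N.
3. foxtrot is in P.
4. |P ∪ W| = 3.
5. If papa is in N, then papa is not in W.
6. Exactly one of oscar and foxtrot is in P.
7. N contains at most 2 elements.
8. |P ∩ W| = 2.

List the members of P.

P = {delta, foxtrot, papa}

From (2): delta ∈ N.
From (3): foxtrot ∈ P.
(6) (exactly one): oscar ∉ P.
Suppose delta ∉ P: no assignment then satisfies all the clues, so delta ∈ P.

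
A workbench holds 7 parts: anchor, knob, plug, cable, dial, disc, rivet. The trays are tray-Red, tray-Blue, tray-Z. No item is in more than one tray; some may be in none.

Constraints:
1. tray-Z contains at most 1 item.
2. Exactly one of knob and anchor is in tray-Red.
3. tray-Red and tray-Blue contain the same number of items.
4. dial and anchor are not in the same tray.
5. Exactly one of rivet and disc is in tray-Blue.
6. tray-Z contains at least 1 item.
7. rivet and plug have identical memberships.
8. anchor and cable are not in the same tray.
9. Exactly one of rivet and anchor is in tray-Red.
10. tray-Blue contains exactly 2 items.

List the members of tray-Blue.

tray-Blue = {plug, rivet}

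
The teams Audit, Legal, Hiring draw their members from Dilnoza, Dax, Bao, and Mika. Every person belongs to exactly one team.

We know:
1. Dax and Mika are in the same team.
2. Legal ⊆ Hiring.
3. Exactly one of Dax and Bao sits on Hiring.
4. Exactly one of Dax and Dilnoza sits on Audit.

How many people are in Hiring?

2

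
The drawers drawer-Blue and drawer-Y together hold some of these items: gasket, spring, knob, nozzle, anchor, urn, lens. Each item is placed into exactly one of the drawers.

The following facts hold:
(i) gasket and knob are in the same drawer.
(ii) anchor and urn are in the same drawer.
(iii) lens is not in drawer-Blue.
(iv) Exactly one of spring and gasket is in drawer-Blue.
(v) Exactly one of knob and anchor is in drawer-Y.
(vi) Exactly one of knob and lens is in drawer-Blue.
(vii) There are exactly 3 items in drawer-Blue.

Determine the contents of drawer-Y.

drawer-Y = {anchor, lens, spring, urn}

From (iii): lens ∉ drawer-Blue.
(vi) (exactly one): knob ∈ drawer-Blue.
Only one drawer left: lens ∈ drawer-Y.
(i): gasket matches knob: gasket ∈ drawer-Blue.
(iv) (exactly one): spring ∉ drawer-Blue.
(v) (exactly one): anchor ∈ drawer-Y.
Only one drawer left: spring ∈ drawer-Y.
(ii): urn matches anchor: urn ∉ drawer-Blue.
(ii): urn matches anchor: urn ∈ drawer-Y.
(vii): only 3 candidates remain for drawer-Blue, so all are in.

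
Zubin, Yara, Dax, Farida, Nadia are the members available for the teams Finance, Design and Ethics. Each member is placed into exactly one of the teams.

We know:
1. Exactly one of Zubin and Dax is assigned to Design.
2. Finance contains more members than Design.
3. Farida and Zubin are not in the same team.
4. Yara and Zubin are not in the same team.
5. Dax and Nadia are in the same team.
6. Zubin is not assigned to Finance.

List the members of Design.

Design = {Zubin}

From (6): Zubin ∉ Finance.
Suppose Zubin ∉ Design: no assignment then satisfies all the clues, so Zubin ∈ Design.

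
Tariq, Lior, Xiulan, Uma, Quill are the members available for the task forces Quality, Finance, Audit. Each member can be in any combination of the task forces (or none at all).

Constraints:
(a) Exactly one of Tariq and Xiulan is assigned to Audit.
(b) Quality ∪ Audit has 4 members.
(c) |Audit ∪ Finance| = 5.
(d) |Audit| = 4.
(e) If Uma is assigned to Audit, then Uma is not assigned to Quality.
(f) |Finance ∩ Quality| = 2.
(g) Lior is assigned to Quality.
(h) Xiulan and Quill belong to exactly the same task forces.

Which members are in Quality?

Quality = {Lior, Quill, Xiulan}

From (g): Lior ∈ Quality.
Suppose Tariq ∈ Quality: no assignment then satisfies all the clues, so Tariq ∉ Quality.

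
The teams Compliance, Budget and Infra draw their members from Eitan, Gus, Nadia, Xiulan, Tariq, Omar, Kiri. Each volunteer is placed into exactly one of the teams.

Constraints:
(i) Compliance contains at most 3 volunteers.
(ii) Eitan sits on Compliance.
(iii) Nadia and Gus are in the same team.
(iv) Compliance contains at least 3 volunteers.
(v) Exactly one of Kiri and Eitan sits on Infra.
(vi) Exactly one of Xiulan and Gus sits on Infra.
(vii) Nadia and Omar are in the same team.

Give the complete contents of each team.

Compliance = {Eitan, Tariq, Xiulan}; Budget = {}; Infra = {Gus, Kiri, Nadia, Omar}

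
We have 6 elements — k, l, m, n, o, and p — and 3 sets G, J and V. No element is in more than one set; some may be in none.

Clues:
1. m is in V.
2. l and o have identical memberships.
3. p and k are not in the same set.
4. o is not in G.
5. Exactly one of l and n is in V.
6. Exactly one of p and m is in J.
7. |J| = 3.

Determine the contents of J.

J = {l, o, p}

From (1): m ∈ V.
From (4): o ∉ G.
(2): l matches o: l ∉ G.
(6) (exactly one): p ∈ J.
(3): k ∉ J.
Suppose l ∉ J: no assignment then satisfies all the clues, so l ∈ J.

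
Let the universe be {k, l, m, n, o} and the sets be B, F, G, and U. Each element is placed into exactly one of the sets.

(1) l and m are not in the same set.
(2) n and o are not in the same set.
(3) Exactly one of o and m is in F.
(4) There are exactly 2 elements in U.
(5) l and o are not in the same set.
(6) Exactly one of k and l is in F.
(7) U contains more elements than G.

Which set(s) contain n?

n: U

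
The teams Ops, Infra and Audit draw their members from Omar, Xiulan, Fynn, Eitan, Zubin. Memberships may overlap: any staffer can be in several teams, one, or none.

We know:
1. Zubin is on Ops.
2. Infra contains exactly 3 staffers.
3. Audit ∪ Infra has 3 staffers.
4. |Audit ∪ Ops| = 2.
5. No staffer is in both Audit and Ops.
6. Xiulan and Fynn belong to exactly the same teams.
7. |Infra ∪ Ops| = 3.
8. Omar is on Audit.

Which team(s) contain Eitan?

Eitan: Infra

From (1): Zubin ∈ Ops.
From (8): Omar ∈ Audit.
(5) (disjoint): Omar ∉ Ops.
(5) (disjoint): Zubin ∉ Audit.
Suppose Eitan ∈ Ops: no assignment then satisfies all the clues, so Eitan ∉ Ops.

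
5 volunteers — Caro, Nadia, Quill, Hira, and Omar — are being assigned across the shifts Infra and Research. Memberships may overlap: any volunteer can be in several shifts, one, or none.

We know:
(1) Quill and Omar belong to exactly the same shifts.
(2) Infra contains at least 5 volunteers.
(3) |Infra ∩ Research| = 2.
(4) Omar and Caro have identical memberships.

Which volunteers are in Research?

Research = {Hira, Nadia}

(2): only 5 candidates remain for Infra, so all are in.
Suppose Caro ∈ Research: no assignment then satisfies all the clues, so Caro ∉ Research.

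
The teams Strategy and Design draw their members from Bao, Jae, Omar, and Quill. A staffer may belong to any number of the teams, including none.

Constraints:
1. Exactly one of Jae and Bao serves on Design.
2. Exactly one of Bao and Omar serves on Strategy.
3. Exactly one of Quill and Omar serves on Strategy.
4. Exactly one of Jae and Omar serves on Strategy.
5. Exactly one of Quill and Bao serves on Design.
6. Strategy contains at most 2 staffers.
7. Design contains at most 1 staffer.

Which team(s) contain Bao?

Bao: Design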